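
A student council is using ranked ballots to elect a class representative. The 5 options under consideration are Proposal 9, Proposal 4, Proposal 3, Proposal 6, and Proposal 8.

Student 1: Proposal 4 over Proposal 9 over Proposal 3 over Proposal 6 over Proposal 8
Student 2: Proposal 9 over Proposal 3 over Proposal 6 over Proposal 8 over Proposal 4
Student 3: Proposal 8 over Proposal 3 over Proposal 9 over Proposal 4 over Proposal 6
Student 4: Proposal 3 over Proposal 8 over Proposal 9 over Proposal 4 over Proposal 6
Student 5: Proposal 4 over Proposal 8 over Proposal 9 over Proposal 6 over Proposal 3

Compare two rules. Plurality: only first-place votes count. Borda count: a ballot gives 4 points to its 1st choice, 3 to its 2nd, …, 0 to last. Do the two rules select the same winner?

No

Plurality first-place counts: Proposal 9 1, Proposal 4 2, Proposal 3 1, Proposal 6 0, Proposal 8 1 → Proposal 4.
Borda totals: Proposal 9 13, Proposal 4 10, Proposal 3 12, Proposal 6 4, Proposal 8 11 → Proposal 9.
The two rules disagree: plurality picks Proposal 4, Borda picks Proposal 9.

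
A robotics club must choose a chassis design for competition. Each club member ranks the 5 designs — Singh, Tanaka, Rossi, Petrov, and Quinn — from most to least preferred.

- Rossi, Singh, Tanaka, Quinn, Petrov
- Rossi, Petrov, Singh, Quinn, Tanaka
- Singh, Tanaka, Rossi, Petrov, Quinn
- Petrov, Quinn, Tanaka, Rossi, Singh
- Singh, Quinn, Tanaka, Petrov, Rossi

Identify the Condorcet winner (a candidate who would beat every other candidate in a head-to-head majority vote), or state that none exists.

No Condorcet winner

Head-to-head results (5 voters total):
Singh vs Tanaka: Singh wins 4–1.
Singh vs Rossi: Rossi wins 3–2.
Singh vs Petrov: Singh wins 3–2.
Singh vs Quinn: Singh wins 4–1.
Tanaka vs Rossi: Tanaka wins 3–2.
Tanaka vs Petrov: Tanaka wins 3–2.
Tanaka vs Quinn: Quinn wins 3–2.
Rossi vs Petrov: Rossi wins 3–2.
Rossi vs Quinn: Rossi wins 3–2.
Petrov vs Quinn: Petrov wins 3–2.
No candidate beats all others: Singh beats Tanaka beats Rossi beats Singh, a majority cycle.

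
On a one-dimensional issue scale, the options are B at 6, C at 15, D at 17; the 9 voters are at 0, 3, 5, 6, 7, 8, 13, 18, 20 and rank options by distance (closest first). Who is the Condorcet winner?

With single-peaked preferences on a line, the Condorcet winner is the candidate closest to the median voter.
The median voter (position 7) is closest to B at 6.
Check: B vs D — voters closer to B: 6 of 9.

B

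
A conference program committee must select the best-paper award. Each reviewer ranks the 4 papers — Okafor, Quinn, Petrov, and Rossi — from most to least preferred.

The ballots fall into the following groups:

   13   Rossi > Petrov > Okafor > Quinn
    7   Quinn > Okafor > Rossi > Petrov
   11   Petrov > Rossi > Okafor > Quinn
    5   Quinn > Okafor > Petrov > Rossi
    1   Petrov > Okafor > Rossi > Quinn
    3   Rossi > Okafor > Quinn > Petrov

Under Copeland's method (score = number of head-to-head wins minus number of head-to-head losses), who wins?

Pairwise results:
  Okafor vs Quinn: Okafor wins 28–12.
  Okafor vs Petrov: Petrov wins 25–15.
  Okafor vs Rossi: Rossi wins 27–13.
  Quinn vs Petrov: Petrov wins 25–15.
  Quinn vs Rossi: Rossi wins 28–12.
  Petrov vs Rossi: Rossi wins 23–17.
Copeland scores (wins − losses):
  Okafor: 1 − 2 = -1
  Quinn: 0 − 3 = -3
  Petrov: 2 − 1 = 1
  Rossi: 3 − 0 = 3
Rossi has the best Copeland score.

Rossi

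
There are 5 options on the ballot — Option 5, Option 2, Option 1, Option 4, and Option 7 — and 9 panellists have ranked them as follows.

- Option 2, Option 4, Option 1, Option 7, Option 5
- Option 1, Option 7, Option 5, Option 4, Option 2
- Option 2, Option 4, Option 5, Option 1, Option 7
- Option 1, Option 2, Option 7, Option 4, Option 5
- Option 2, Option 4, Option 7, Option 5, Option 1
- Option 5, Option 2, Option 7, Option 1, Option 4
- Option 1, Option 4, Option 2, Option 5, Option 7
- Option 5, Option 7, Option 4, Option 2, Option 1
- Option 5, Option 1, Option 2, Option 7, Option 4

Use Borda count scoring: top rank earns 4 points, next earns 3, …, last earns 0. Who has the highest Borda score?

Option 2

Borda scores:
  Option 5: 0 + 2 + 2 + 0 + 1 + 4 + 1 + 4 + 4 = 18
  Option 2: 4 + 0 + 4 + 3 + 4 + 3 + 2 + 1 + 2 = 23
  Option 1: 2 + 4 + 1 + 4 + 0 + 1 + 4 + 0 + 3 = 19
  Option 4: 3 + 1 + 3 + 1 + 3 + 0 + 3 + 2 + 0 = 16
  Option 7: 1 + 3 + 0 + 2 + 2 + 2 + 0 + 3 + 1 = 14
Option 2 has the highest total.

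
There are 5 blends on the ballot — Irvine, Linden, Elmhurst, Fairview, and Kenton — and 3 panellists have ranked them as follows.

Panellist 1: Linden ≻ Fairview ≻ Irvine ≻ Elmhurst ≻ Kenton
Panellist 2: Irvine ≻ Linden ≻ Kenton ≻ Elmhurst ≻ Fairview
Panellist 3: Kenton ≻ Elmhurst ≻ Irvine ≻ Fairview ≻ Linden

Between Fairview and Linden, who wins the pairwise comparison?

Linden

Ballots ranking Fairview above Linden: 1.
Ballots ranking Linden above Fairview: 2.
Linden wins the head-to-head, 2–1.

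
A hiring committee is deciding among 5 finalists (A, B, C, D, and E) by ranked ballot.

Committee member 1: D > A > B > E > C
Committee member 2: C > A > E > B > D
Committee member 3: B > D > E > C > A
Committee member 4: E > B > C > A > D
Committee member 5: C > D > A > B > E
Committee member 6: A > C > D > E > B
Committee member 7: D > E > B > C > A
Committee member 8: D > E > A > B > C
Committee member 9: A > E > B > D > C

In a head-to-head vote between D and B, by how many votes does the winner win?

1

Ballots ranking D above B: 5.
Ballots ranking B above D: 4.
D wins 5–4, a margin of 1.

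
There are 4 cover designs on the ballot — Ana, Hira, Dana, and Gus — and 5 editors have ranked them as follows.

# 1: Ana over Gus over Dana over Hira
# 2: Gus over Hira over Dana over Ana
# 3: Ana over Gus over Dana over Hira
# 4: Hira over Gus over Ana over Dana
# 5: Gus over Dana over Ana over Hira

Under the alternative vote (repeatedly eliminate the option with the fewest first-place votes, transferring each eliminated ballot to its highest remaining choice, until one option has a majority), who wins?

Round 1: Ana 2, Gus 2, Hira 1, Dana 0. Dana has the fewest and is eliminated.
Round 2: Ana 2, Gus 2, Hira 1. Hira has the fewest and is eliminated.
Round 3: Gus 3, Ana 2. Gus has a majority.

Gus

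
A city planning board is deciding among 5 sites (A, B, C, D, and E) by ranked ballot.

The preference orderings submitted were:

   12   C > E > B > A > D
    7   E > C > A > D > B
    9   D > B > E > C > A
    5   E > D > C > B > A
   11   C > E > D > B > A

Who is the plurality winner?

First-place vote totals:
  A: 0
  B: 0
  C: 23
  D: 9
  E: 12
C has the most first-place votes.

C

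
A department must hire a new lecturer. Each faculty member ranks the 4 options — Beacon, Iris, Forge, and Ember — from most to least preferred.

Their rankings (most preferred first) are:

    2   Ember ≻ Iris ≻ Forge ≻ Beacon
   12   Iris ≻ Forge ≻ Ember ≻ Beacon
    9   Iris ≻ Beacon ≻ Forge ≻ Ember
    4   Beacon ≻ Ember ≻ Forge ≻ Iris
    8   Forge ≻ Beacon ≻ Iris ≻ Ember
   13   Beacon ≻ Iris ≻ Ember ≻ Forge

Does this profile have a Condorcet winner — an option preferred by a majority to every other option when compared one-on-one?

Head-to-head results (48 voters total):
Beacon vs Iris: Beacon wins 25–23.
Beacon vs Forge: Beacon wins 26–22.
Beacon vs Ember: Beacon wins 34–14.
Iris vs Forge: Iris wins 36–12.
Iris vs Ember: Iris wins 42–6.
Forge vs Ember: Forge wins 29–19.
Beacon beats each rival — Iris (25–23), Forge (26–22), Ember (34–14) — so Beacon is the Condorcet winner.

Yes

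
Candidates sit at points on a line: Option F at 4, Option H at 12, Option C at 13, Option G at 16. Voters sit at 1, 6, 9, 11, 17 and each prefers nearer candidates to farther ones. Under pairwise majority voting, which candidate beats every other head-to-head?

Option H

With single-peaked preferences on a line, the Condorcet winner is the candidate closest to the median voter.
The median voter (position 9) is closest to Option H at 12.
Check: Option H vs Option C — voters closer to Option H: 4 of 5.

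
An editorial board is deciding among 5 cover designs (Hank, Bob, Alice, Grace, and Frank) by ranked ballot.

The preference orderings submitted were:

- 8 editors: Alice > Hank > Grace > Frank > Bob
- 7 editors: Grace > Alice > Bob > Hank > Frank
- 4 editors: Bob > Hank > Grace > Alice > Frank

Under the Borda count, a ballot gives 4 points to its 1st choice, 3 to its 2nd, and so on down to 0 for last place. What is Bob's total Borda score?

30

Borda scores:
  Hank: 8·3 + 7·1 + 4·3 = 43
  Bob: 8·0 + 7·2 + 4·4 = 30
  Alice: 8·4 + 7·3 + 4·1 = 57
  Grace: 8·2 + 7·4 + 4·2 = 52
  Frank: 8·1 + 7·0 + 4·0 = 8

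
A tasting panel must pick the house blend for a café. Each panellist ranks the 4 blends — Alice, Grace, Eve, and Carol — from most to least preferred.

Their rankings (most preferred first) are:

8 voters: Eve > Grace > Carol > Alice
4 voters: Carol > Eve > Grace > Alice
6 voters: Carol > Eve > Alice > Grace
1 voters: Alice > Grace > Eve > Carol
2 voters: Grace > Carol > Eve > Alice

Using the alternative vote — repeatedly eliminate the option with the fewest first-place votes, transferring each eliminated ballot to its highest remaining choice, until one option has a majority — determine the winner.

Round 1: Carol 10, Eve 8, Grace 2, Alice 1. Alice has the fewest and is eliminated.
Round 2: Carol 10, Eve 8, Grace 3. Grace has the fewest and is eliminated.
Round 3: Carol 12, Eve 9. Carol has a majority.

Carol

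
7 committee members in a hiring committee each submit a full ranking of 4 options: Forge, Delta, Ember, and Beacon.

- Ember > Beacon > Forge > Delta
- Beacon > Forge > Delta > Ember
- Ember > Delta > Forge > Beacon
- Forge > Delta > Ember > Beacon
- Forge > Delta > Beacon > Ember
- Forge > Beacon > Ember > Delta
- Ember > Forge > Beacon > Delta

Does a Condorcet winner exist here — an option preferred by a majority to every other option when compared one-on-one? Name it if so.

Head-to-head results (7 voters total):
Forge vs Delta: Forge wins 6–1.
Forge vs Ember: Forge wins 4–3.
Forge vs Beacon: Forge wins 5–2.
Delta vs Ember: Ember wins 4–3.
Delta vs Beacon: Beacon wins 4–3.
Ember vs Beacon: Ember wins 4–3.
Forge beats each rival — Delta (6–1), Ember (4–3), Beacon (5–2) — so Forge is the Condorcet winner.

Forge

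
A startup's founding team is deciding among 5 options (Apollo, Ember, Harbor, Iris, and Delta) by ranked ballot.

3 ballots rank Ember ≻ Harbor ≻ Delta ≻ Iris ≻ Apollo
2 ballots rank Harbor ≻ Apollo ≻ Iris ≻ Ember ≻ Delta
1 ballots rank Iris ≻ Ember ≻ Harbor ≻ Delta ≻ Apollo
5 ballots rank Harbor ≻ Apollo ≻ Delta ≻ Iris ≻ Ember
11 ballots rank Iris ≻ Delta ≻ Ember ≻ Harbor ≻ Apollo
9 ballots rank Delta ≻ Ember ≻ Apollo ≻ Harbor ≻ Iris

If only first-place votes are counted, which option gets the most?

First-place vote totals:
  Apollo: 0
  Ember: 3
  Harbor: 7
  Iris: 12
  Delta: 9
Iris has the most first-place votes.

Iris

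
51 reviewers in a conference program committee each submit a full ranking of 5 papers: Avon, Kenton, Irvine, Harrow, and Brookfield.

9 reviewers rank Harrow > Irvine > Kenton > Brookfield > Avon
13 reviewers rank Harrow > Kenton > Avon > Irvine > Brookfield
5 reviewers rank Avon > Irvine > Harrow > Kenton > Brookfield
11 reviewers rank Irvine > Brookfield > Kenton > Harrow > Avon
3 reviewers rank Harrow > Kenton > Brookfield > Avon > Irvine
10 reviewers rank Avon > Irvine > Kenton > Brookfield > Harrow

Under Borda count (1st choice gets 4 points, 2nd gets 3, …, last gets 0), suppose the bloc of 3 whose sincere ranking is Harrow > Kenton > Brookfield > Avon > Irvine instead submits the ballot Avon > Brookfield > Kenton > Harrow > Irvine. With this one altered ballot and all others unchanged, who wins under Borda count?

Irvine

Borda totals with the altered ballot: Avon 98, Kenton 110, Irvine 129, Harrow 112, Brookfield 61.
The winner is unchanged: still Irvine.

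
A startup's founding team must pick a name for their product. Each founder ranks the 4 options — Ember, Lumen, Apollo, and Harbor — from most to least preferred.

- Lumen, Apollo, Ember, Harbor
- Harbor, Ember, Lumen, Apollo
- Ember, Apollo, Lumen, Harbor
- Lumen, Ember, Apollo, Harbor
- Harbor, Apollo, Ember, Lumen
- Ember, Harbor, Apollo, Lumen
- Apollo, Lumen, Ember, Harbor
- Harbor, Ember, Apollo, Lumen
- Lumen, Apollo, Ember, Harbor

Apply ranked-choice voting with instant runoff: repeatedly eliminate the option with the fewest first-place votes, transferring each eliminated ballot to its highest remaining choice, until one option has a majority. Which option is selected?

Round 1: Lumen 3, Harbor 3, Ember 2, Apollo 1. Apollo has the fewest and is eliminated.
Round 2: Lumen 4, Harbor 3, Ember 2. Ember has the fewest and is eliminated.
Round 3: Lumen 5, Harbor 4. Lumen has a majority.

Lumen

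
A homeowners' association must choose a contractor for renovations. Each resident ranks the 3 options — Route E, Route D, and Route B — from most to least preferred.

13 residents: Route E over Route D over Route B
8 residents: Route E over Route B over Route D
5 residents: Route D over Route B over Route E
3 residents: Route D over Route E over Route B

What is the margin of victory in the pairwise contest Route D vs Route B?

13

Ballots ranking Route D above Route B: 13+5+3 = 21.
Ballots ranking Route B above Route D: 8.
Route D wins 21–8, a margin of 13.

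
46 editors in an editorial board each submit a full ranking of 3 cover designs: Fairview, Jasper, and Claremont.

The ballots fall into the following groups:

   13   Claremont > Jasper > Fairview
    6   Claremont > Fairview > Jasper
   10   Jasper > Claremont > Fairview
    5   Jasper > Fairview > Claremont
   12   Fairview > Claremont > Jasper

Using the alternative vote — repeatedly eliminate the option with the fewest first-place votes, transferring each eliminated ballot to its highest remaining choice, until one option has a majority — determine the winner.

Claremont

Round 1: Claremont 19, Jasper 15, Fairview 12. Fairview has the fewest and is eliminated.
Round 2: Claremont 31, Jasper 15. Claremont has a majority.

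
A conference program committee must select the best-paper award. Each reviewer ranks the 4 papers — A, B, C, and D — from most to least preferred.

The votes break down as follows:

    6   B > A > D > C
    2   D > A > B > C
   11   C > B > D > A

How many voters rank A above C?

8

Ballots ranking A above C: 6+2 = 8.
Ballots ranking C above A: 11.
So 8 of 19 voters prefer A to C.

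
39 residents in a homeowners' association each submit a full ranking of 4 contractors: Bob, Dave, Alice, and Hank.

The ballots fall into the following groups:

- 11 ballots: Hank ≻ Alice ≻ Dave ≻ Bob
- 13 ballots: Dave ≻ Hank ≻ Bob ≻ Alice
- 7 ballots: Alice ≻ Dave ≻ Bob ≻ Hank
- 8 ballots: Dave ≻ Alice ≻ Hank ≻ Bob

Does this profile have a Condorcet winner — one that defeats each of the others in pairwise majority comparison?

Head-to-head results (39 voters total):
Bob vs Dave: Dave wins 39–0.
Bob vs Alice: Alice wins 26–13.
Bob vs Hank: Hank wins 32–7.
Dave vs Alice: Dave wins 21–18.
Dave vs Hank: Dave wins 28–11.
Alice vs Hank: Hank wins 24–15.
Dave beats each rival — Bob (39–0), Alice (21–18), Hank (28–11) — so Dave is the Condorcet winner.

Yes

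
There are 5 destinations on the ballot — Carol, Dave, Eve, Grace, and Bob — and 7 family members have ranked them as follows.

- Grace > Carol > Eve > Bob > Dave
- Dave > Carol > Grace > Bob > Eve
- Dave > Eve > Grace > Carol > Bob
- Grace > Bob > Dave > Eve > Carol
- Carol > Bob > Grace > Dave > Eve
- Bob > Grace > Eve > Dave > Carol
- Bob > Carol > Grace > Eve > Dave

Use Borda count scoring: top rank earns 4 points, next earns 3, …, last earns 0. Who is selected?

Borda scores:
  Carol: 3 + 3 + 1 + 0 + 4 + 0 + 3 = 14
  Dave: 0 + 4 + 4 + 2 + 1 + 1 + 0 = 12
  Eve: 2 + 0 + 3 + 1 + 0 + 2 + 1 = 9
  Grace: 4 + 2 + 2 + 4 + 2 + 3 + 2 = 19
  Bob: 1 + 1 + 0 + 3 + 3 + 4 + 4 = 16
Grace has the highest total.

Grace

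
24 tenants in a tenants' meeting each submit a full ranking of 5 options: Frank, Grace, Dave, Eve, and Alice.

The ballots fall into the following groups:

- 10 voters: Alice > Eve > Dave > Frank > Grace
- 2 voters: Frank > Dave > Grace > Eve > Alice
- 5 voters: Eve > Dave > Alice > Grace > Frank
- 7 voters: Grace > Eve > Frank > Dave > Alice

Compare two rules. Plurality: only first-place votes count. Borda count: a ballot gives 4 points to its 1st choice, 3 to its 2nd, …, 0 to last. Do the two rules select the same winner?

No

Plurality first-place counts: Frank 2, Grace 7, Dave 0, Eve 5, Alice 10 → Alice.
Borda totals: Frank 32, Grace 37, Dave 48, Eve 73, Alice 50 → Eve.
The two rules disagree: plurality picks Alice, Borda picks Eve.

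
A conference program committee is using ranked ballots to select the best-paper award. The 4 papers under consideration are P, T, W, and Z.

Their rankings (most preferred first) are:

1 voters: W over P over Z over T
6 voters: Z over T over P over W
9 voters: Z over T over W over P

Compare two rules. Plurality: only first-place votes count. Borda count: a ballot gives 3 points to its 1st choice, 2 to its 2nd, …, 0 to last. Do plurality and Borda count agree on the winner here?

Yes

Plurality first-place counts: P 0, T 0, W 1, Z 15 → Z.
Borda totals: P 8, T 30, W 12, Z 46 → Z.
The two rules agree on Z.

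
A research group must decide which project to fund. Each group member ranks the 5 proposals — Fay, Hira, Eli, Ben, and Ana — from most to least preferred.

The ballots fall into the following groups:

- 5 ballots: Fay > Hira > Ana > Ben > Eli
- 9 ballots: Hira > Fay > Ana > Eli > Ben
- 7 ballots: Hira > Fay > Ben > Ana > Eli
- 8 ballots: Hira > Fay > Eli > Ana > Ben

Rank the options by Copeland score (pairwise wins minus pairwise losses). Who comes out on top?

Pairwise results:
  Fay vs Hira: Hira wins 24–5.
  Fay vs Eli: Fay wins 29–0.
  Fay vs Ben: Fay wins 29–0.
  Fay vs Ana: Fay wins 29–0.
  Hira vs Eli: Hira wins 29–0.
  Hira vs Ben: Hira wins 29–0.
  Hira vs Ana: Hira wins 29–0.
  Eli vs Ben: Eli wins 17–12.
  Eli vs Ana: Ana wins 21–8.
  Ben vs Ana: Ana wins 22–7.
Copeland scores (wins − losses):
  Fay: 3 − 1 = 2
  Hira: 4 − 0 = 4
  Eli: 1 − 3 = -2
  Ben: 0 − 4 = -4
  Ana: 2 − 2 = 0
Hira has the best Copeland score.

Hira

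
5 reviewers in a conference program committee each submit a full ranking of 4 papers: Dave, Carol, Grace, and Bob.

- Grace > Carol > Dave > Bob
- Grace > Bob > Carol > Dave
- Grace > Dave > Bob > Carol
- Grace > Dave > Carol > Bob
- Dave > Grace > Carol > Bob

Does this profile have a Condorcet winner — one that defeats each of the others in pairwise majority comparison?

Head-to-head results (5 voters total):
Dave vs Carol: Dave wins 3–2.
Dave vs Grace: Grace wins 4–1.
Dave vs Bob: Dave wins 4–1.
Carol vs Grace: Grace wins 5–0.
Carol vs Bob: Carol wins 3–2.
Grace vs Bob: Grace wins 5–0.
Grace beats each rival — Dave (4–1), Carol (5–0), Bob (5–0) — so Grace is the Condorcet winner.

Yes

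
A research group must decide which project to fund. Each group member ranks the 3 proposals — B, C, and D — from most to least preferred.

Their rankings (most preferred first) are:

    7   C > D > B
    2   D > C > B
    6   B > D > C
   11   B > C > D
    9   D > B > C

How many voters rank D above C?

17

Ballots ranking D above C: 2+6+9 = 17.
Ballots ranking C above D: 7+11 = 18.
So 17 of 35 voters prefer D to C.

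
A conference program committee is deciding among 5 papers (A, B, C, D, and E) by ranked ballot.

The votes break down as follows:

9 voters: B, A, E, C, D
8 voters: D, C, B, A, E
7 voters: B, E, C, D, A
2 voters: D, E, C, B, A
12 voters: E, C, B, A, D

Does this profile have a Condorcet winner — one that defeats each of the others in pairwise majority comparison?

Head-to-head results (38 voters total):
A vs B: B wins 38–0.
A vs C: C wins 29–9.
A vs D: A wins 21–17.
A vs E: E wins 21–17.
B vs C: C wins 22–16.
B vs D: B wins 28–10.
B vs E: B wins 24–14.
C vs D: C wins 28–10.
C vs E: E wins 30–8.
D vs E: E wins 28–10.
No candidate beats all others: B beats E beats C beats B, a majority cycle.

No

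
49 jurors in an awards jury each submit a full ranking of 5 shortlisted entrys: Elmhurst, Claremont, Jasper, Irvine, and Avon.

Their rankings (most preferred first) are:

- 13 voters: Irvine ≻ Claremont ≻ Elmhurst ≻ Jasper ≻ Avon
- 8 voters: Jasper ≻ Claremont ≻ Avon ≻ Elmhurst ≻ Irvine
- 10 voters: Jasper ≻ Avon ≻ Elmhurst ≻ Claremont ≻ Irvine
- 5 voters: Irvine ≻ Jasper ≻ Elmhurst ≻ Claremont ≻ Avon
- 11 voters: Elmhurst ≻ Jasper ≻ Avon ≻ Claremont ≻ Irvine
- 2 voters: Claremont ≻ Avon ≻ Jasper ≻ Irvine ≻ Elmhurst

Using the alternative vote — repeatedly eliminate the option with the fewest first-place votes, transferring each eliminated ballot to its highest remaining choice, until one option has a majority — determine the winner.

Jasper

Round 1: Jasper 18, Irvine 18, Elmhurst 11, Claremont 2, Avon 0. Avon has the fewest and is eliminated.
Round 2: Jasper 18, Irvine 18, Elmhurst 11, Claremont 2. Claremont has the fewest and is eliminated.
Round 3: Jasper 20, Irvine 18, Elmhurst 11. Elmhurst has the fewest and is eliminated.
Round 4: Jasper 31, Irvine 18. Jasper has a majority.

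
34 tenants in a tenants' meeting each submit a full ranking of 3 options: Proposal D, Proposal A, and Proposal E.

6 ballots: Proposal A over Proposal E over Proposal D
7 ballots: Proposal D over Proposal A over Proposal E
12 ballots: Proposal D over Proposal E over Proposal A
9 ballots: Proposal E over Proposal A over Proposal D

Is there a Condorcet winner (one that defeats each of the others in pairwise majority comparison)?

Yes

Head-to-head results (34 voters total):
Proposal D vs Proposal A: Proposal D wins 19–15.
Proposal D vs Proposal E: Proposal D wins 19–15.
Proposal A vs Proposal E: Proposal E wins 21–13.
Proposal D beats each rival — Proposal A (19–15), Proposal E (19–15) — so Proposal D is the Condorcet winner.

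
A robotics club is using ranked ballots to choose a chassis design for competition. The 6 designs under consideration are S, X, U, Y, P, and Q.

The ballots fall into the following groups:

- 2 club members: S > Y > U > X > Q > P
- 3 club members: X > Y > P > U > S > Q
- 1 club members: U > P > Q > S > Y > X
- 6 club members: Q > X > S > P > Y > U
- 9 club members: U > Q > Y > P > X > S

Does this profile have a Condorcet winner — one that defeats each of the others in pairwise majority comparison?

Head-to-head results (21 voters total):
S vs X: X wins 18–3.
S vs U: U wins 13–8.
S vs Y: Y wins 12–9.
S vs P: P wins 13–8.
S vs Q: Q wins 16–5.
X vs U: U wins 12–9.
X vs Y: Y wins 12–9.
X vs P: X wins 11–10.
X vs Q: Q wins 16–5.
U vs Y: Y wins 11–10.
U vs P: U wins 12–9.
U vs Q: U wins 15–6.
Y vs P: Y wins 14–7.
Y vs Q: Q wins 16–5.
P vs Q: Q wins 17–4.
No candidate beats all others: U beats Q beats Y beats U, a majority cycle.

No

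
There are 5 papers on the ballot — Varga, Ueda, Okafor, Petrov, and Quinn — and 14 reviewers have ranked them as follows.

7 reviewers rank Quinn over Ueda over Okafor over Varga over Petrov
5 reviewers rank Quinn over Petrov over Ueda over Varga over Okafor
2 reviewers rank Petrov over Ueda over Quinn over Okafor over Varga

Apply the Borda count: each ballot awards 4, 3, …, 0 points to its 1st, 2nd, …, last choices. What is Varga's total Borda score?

12

Borda scores:
  Varga: 7·1 + 5·1 + 2·0 = 12
  Ueda: 7·3 + 5·2 + 2·3 = 37
  Okafor: 7·2 + 5·0 + 2·1 = 16
  Petrov: 7·0 + 5·3 + 2·4 = 23
  Quinn: 7·4 + 5·4 + 2·2 = 52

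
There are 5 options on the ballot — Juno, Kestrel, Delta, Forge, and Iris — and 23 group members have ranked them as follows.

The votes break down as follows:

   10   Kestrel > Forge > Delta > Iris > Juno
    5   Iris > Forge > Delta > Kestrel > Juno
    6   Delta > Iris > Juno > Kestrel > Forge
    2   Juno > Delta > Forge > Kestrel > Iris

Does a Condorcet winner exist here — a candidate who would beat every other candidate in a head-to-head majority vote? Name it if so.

There is no Condorcet winner

Head-to-head results (23 voters total):
Juno vs Kestrel: Kestrel wins 15–8.
Juno vs Delta: Delta wins 21–2.
Juno vs Forge: Forge wins 15–8.
Juno vs Iris: Iris wins 21–2.
Kestrel vs Delta: Delta wins 13–10.
Kestrel vs Forge: Kestrel wins 16–7.
Kestrel vs Iris: Kestrel wins 12–11.
Delta vs Forge: Forge wins 15–8.
Delta vs Iris: Delta wins 18–5.
Forge vs Iris: Forge wins 12–11.
No candidate beats all others: Kestrel beats Forge beats Delta beats Kestrel, a majority cycle.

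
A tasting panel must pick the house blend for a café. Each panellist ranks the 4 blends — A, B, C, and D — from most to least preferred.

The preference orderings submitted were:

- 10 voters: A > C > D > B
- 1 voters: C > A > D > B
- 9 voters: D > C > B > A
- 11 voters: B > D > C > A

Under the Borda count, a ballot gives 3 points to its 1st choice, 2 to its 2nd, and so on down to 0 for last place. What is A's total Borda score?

Borda scores:
  A: 10·3 + 2 + 9·0 + 11·0 = 32
  B: 10·0 + 0 + 9·1 + 11·3 = 42
  C: 10·2 + 3 + 9·2 + 11·1 = 52
  D: 10·1 + 1 + 9·3 + 11·2 = 60

32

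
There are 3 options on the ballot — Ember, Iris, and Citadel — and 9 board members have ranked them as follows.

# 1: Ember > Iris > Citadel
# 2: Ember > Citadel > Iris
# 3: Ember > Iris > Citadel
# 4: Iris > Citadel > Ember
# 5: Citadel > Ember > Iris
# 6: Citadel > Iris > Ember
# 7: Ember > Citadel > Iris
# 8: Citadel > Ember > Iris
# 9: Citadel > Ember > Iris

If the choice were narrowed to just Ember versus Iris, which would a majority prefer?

Ballots ranking Ember above Iris: 7.
Ballots ranking Iris above Ember: 2.
Ember wins the head-to-head, 7–2.

Ember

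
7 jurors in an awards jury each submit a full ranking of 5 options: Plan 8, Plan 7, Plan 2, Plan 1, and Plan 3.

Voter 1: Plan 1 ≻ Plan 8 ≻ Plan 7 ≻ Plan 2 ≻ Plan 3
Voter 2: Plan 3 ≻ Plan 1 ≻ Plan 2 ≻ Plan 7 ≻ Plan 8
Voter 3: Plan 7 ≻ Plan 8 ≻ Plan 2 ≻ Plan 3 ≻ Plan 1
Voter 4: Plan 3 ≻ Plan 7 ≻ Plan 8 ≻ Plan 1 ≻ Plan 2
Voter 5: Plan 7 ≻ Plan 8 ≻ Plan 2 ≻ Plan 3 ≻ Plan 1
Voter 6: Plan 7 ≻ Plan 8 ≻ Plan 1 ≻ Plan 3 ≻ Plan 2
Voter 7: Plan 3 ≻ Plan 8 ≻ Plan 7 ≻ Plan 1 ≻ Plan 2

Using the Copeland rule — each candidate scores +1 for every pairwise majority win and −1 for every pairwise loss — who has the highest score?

Pairwise results:
  Plan 8 vs Plan 7: Plan 7 wins 5–2.
  Plan 8 vs Plan 2: Plan 8 wins 6–1.
  Plan 8 vs Plan 1: Plan 8 wins 5–2.
  Plan 8 vs Plan 3: Plan 8 wins 4–3.
  Plan 7 vs Plan 2: Plan 7 wins 6–1.
  Plan 7 vs Plan 1: Plan 7 wins 5–2.
  Plan 7 vs Plan 3: Plan 7 wins 4–3.
  Plan 2 vs Plan 1: Plan 1 wins 5–2.
  Plan 2 vs Plan 3: Plan 3 wins 4–3.
  Plan 1 vs Plan 3: Plan 3 wins 5–2.
Copeland scores (wins − losses):
  Plan 8: 3 − 1 = 2
  Plan 7: 4 − 0 = 4
  Plan 2: 0 − 4 = -4
  Plan 1: 1 − 3 = -2
  Plan 3: 2 − 2 = 0
Plan 7 has the best Copeland score.

Plan 7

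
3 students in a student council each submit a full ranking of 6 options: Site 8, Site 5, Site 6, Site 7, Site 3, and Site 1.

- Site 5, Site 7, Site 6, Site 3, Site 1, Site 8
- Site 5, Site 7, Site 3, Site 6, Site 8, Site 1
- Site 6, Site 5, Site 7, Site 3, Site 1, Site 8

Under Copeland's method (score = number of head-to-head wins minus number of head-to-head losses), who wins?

Site 5

Pairwise results:
  Site 8 vs Site 5: Site 5 wins 3–0.
  Site 8 vs Site 6: Site 6 wins 3–0.
  Site 8 vs Site 7: Site 7 wins 3–0.
  Site 8 vs Site 3: Site 3 wins 3–0.
  Site 8 vs Site 1: Site 1 wins 2–1.
  Site 5 vs Site 6: Site 5 wins 2–1.
  Site 5 vs Site 7: Site 5 wins 3–0.
  Site 5 vs Site 3: Site 5 wins 3–0.
  Site 5 vs Site 1: Site 5 wins 3–0.
  Site 6 vs Site 7: Site 7 wins 2–1.
  Site 6 vs Site 3: Site 6 wins 2–1.
  Site 6 vs Site 1: Site 6 wins 3–0.
  Site 7 vs Site 3: Site 7 wins 3–0.
  Site 7 vs Site 1: Site 7 wins 3–0.
  Site 3 vs Site 1: Site 3 wins 3–0.
Copeland scores (wins − losses):
  Site 8: 0 − 5 = -5
  Site 5: 5 − 0 = 5
  Site 6: 3 − 2 = 1
  Site 7: 4 − 1 = 3
  Site 3: 2 − 3 = -1
  Site 1: 1 − 4 = -3
Site 5 has the best Copeland score.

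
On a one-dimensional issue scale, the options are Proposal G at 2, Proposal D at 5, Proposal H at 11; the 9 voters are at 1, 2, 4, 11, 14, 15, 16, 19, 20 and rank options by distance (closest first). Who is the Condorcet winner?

With single-peaked preferences on a line, the Condorcet winner is the candidate closest to the median voter.
The median voter (position 14) is closest to Proposal H at 11.
Check: Proposal H vs Proposal G — voters closer to Proposal H: 6 of 9.

Proposal H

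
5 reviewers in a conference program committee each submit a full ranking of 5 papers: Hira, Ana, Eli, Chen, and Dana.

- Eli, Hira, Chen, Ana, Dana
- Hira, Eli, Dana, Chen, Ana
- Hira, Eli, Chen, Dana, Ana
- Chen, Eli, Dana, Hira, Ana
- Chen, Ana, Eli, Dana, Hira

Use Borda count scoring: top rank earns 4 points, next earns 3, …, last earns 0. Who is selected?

Borda scores:
  Hira: 3 + 4 + 4 + 1 + 0 = 12
  Ana: 1 + 0 + 0 + 0 + 3 = 4
  Eli: 4 + 3 + 3 + 3 + 2 = 15
  Chen: 2 + 1 + 2 + 4 + 4 = 13
  Dana: 0 + 2 + 1 + 2 + 1 = 6
Eli has the highest total.

Eli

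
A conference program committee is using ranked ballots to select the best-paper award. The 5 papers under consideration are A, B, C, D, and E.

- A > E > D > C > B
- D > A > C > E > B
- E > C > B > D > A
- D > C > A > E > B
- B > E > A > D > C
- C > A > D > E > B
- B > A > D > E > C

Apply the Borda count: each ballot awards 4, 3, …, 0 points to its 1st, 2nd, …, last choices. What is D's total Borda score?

16

Borda scores:
  A: 4 + 3 + 0 + 2 + 2 + 3 + 3 = 17
  B: 0 + 0 + 2 + 0 + 4 + 0 + 4 = 10
  C: 1 + 2 + 3 + 3 + 0 + 4 + 0 = 13
  D: 2 + 4 + 1 + 4 + 1 + 2 + 2 = 16
  E: 3 + 1 + 4 + 1 + 3 + 1 + 1 = 14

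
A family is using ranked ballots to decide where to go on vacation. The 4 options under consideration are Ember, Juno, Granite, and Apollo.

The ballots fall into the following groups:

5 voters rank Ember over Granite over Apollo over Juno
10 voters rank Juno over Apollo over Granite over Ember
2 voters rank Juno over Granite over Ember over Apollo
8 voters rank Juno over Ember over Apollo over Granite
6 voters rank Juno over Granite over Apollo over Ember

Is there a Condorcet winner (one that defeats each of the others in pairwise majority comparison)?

Yes

Head-to-head results (31 voters total):
Ember vs Juno: Juno wins 26–5.
Ember vs Granite: Granite wins 18–13.
Ember vs Apollo: Apollo wins 16–15.
Juno vs Granite: Juno wins 26–5.
Juno vs Apollo: Juno wins 26–5.
Granite vs Apollo: Apollo wins 18–13.
Juno beats each rival — Ember (26–5), Granite (26–5), Apollo (26–5) — so Juno is the Condorcet winner.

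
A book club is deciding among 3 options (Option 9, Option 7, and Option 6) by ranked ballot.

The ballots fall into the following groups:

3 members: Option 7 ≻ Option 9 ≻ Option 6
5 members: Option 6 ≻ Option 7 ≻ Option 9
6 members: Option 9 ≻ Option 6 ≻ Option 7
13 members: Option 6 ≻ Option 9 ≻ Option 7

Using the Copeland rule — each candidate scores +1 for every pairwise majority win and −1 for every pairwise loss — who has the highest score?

Pairwise results:
  Option 9 vs Option 7: Option 9 wins 19–8.
  Option 9 vs Option 6: Option 6 wins 18–9.
  Option 7 vs Option 6: Option 6 wins 24–3.
Copeland scores (wins − losses):
  Option 9: 1 − 1 = 0
  Option 7: 0 − 2 = -2
  Option 6: 2 − 0 = 2
Option 6 has the best Copeland score.

Option 6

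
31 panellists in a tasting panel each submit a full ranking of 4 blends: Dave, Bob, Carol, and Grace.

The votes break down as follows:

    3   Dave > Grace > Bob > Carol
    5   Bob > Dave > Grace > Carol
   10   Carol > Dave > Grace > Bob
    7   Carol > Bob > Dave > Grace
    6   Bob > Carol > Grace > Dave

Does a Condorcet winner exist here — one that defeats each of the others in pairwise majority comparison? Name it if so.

Carol

Head-to-head results (31 voters total):
Dave vs Bob: Bob wins 18–13.
Dave vs Carol: Carol wins 23–8.
Dave vs Grace: Dave wins 25–6.
Bob vs Carol: Carol wins 17–14.
Bob vs Grace: Bob wins 18–13.
Carol vs Grace: Carol wins 23–8.
Carol beats each rival — Dave (23–8), Bob (17–14), Grace (23–8) — so Carol is the Condorcet winner.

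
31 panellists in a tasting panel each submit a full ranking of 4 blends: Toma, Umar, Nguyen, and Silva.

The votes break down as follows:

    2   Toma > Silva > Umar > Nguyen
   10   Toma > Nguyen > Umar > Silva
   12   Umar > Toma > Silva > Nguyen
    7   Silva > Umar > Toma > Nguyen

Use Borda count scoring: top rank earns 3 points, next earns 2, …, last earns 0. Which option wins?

Borda scores:
  Toma: 2·3 + 10·3 + 12·2 + 7·1 = 67
  Umar: 2·1 + 10·1 + 12·3 + 7·2 = 62
  Nguyen: 2·0 + 10·2 + 12·0 + 7·0 = 20
  Silva: 2·2 + 10·0 + 12·1 + 7·3 = 37
Toma has the highest total.

Toma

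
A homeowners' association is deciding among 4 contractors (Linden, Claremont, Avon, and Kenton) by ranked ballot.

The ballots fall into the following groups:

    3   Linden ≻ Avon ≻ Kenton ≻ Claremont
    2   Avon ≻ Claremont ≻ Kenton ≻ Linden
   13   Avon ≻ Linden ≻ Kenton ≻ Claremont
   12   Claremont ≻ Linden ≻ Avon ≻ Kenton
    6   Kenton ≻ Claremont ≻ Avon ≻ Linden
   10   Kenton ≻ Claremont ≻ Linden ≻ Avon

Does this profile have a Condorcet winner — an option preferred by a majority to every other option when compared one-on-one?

No

Head-to-head results (46 voters total):
Linden vs Claremont: Claremont wins 30–16.
Linden vs Avon: Linden wins 25–21.
Linden vs Kenton: Linden wins 28–18.
Claremont vs Avon: Claremont wins 28–18.
Claremont vs Kenton: Kenton wins 32–14.
Avon vs Kenton: Avon wins 30–16.
No candidate beats all others: Linden beats Kenton beats Claremont beats Linden, a majority cycle.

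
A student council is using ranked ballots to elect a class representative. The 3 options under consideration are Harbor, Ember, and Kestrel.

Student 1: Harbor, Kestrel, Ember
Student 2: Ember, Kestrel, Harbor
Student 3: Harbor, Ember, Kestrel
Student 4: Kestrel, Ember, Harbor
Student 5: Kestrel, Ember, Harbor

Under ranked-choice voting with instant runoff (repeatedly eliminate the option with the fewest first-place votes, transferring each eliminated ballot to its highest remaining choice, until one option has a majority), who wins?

Round 1: Harbor 2, Kestrel 2, Ember 1. Ember has the fewest and is eliminated.
Round 2: Kestrel 3, Harbor 2. Kestrel has a majority.

Kestrel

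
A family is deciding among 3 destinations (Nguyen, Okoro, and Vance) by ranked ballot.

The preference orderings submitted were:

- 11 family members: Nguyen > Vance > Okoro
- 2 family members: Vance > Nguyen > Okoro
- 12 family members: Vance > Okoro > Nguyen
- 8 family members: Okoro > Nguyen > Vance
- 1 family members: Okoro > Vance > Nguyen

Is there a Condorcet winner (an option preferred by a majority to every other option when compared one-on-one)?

No

Head-to-head results (34 voters total):
Nguyen vs Okoro: Okoro wins 21–13.
Nguyen vs Vance: Nguyen wins 19–15.
Okoro vs Vance: Vance wins 25–9.
No candidate beats all others: Nguyen beats Vance beats Okoro beats Nguyen, a majority cycle.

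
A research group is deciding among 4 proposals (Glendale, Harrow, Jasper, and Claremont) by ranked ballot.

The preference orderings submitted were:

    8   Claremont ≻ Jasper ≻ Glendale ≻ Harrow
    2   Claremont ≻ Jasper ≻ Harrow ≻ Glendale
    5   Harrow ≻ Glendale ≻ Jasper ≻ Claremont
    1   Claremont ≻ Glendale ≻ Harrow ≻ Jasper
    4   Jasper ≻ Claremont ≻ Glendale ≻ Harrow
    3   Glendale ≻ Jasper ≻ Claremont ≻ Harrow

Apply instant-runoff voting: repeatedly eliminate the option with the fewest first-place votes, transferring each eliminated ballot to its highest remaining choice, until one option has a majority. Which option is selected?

Round 1: Claremont 11, Harrow 5, Jasper 4, Glendale 3. Glendale has the fewest and is eliminated.
Round 2: Claremont 11, Jasper 7, Harrow 5. Harrow has the fewest and is eliminated.
Round 3: Jasper 12, Claremont 11. Jasper has a majority.

Jasper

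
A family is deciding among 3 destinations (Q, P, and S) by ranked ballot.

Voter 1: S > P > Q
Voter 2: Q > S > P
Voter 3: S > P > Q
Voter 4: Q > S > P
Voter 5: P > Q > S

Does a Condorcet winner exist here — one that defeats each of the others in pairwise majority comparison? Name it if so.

There is no Condorcet winner

Head-to-head results (5 voters total):
Q vs P: P wins 3–2.
Q vs S: Q wins 3–2.
P vs S: S wins 4–1.
No candidate beats all others: Q beats S beats P beats Q, a majority cycle.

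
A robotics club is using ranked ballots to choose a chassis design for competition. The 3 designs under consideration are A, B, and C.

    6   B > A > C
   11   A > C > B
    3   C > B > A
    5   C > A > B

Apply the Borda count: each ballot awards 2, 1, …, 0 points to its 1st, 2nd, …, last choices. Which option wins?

A

Borda scores:
  A: 6·1 + 11·2 + 3·0 + 5·1 = 33
  B: 6·2 + 11·0 + 3·1 + 5·0 = 15
  C: 6·0 + 11·1 + 3·2 + 5·2 = 27
A has the highest total.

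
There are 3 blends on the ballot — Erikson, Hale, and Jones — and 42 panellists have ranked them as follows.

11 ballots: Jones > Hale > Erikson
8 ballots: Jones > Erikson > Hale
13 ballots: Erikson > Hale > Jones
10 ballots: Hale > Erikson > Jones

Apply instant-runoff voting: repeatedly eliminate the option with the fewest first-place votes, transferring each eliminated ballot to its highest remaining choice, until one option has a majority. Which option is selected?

Erikson

Round 1: Jones 19, Erikson 13, Hale 10. Hale has the fewest and is eliminated.
Round 2: Erikson 23, Jones 19. Erikson has a majority.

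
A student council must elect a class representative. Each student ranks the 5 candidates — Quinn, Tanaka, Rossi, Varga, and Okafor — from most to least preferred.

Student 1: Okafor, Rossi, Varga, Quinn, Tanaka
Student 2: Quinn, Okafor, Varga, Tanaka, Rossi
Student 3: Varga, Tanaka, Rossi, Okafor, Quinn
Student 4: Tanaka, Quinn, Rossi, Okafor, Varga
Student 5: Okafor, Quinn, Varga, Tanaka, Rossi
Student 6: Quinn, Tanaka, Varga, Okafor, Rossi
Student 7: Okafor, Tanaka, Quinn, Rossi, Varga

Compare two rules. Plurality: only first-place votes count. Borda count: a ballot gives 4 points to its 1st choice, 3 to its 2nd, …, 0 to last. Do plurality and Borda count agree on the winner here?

Plurality first-place counts: Quinn 2, Tanaka 1, Rossi 0, Varga 1, Okafor 3 → Okafor.
Borda totals: Quinn 17, Tanaka 15, Rossi 8, Varga 12, Okafor 18 → Okafor.
The two rules agree on Okafor.

Yes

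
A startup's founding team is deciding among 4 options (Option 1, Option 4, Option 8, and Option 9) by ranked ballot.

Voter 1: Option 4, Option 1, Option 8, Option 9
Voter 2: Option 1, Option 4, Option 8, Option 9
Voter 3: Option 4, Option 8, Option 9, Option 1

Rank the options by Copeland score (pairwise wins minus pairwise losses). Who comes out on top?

Pairwise results:
  Option 1 vs Option 4: Option 4 wins 2–1.
  Option 1 vs Option 8: Option 1 wins 2–1.
  Option 1 vs Option 9: Option 1 wins 2–1.
  Option 4 vs Option 8: Option 4 wins 3–0.
  Option 4 vs Option 9: Option 4 wins 3–0.
  Option 8 vs Option 9: Option 8 wins 3–0.
Copeland scores (wins − losses):
  Option 1: 2 − 1 = 1
  Option 4: 3 − 0 = 3
  Option 8: 1 − 2 = -1
  Option 9: 0 − 3 = -3
Option 4 has the best Copeland score.

Option 4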